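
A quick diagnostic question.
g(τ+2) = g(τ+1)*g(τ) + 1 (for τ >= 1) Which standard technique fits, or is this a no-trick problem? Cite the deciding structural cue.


Diagnosis: no special technique — no ansatz, no master substitution, no summation factor survives the nonlinearity here.


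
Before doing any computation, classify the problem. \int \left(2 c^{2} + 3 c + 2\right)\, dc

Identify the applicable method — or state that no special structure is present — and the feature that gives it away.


Verdict: no special technique — the integrand is a sum of constant multiples of powers of c — integrate term by term.


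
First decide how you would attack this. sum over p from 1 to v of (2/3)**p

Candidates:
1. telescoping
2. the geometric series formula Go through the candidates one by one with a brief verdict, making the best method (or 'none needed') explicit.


Method: the geometric series formula — consecutive terms stand in a fixed index-free ratio — the geometric sum formula closes it.
- telescoping — the summand is not presented as a shifted difference — a telescoping rewrite may exist, but the displayed structure does not offer one.
- the geometric series formula — yes, a natural case for it.


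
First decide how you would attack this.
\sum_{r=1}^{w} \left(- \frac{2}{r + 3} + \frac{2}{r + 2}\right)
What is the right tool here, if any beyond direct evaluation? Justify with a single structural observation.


Diagnosis: telescoping — the summand is \frac{2}{r + 2} minus the same expression shifted by one, so consecutive terms cancel in pairs.


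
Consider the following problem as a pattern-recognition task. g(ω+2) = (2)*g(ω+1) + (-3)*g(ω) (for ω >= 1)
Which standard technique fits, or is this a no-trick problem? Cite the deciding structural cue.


Verdict: the characteristic-root method — constant coefficients and linearity mean the ansatz r^ω reduces it to solving the characteristic polynomial.


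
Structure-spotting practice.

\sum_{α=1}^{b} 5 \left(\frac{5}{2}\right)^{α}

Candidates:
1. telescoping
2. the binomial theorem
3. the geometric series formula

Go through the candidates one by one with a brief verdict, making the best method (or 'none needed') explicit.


Diagnosis: the geometric series formula — check a ratio of consecutive terms: it is \frac{5}{2}, independent of the index, so the geometric formula closes the sum.
- telescoping — computed from the summand as displayed, the partial sums build up without the pairwise collapse telescoping exploits.
- the binomial theorem: no binomial coefficients pair with matched powers.
- the geometric series formula — a fit — the right tool for this form.


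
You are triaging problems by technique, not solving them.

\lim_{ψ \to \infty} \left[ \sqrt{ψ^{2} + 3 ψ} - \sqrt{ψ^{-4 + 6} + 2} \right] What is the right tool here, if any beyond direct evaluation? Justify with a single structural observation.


Best approach: conjugate multiplication — \sqrt{ψ^{2} + 3 ψ} and \sqrt{ψ^{-4 + 6} + 2} both blow up, but their difference is tame once the conjugate rationalizes it.


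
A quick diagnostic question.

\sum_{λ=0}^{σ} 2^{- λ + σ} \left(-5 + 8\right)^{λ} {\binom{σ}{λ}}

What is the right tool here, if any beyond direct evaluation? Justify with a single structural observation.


Method: the binomial theorem — terms weighting {\binom{σ}{λ}} against matched powers of (-5 + 8) and 2 reassemble into ((-5 + 8) + 2)^σ by the binomial theorem.


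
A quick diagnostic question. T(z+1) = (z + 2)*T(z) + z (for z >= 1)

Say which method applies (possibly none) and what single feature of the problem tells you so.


Diagnosis: a summation factor — the coefficient z + 2 drifts with the index, so no fixed root exists; normalizing by the cumulative product telescopes it.


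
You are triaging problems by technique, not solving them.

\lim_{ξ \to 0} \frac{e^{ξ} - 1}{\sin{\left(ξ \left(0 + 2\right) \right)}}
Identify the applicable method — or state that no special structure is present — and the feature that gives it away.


Diagnosis: l'Hôpital's rule (0/0) — plug in 0: top and bottom both hit zero, so differentiate each and retry. A local series expansion at the point resolves it as well; the rule is the packaged version of that step.


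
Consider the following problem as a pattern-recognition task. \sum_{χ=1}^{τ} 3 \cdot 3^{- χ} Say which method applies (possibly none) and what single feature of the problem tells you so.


Best approach: the geometric series formula — consecutive terms stand in a fixed index-free ratio — the geometric sum formula closes it.


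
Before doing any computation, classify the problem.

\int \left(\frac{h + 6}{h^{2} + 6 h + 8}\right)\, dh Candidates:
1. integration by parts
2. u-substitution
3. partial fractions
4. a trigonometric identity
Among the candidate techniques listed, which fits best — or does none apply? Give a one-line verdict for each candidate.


Best approach: partial fractions — the factorization of h^{2} + 6 h + 8 is the whole battle; after it, each term is a table integral.
- integration by parts — the integrand does not split as a nonconstant polynomial times an exp, sine, cosine of a linear argument, or logarithm — no polynomial-kernel parts product to differentiate one side of.
- u-substitution: no subexpression of the integrand serves as a whole-integral substitution inner — individual terms may offer their own, but none carries its derivative as a factor of the full integrand; a working change of variable would have to be constructed from outside the expression.
- partial fractions — yes, a natural case for it.
- a trigonometric identity — no sine or cosine appears, so there is nothing for a trigonometric identity to act on.


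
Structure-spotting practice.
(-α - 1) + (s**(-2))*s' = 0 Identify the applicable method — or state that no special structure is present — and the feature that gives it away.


Best approach: separation of variables — one side of the product carries the independent variable, the other the unknown — the textbook separation shape. An exactness check succeeds on this form as well — separation and the potential function arrive at the same answer, separation more directly.


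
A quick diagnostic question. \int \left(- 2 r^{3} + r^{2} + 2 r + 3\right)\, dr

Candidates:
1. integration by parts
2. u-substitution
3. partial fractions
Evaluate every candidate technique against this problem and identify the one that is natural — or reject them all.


Diagnosis: no special technique — nothing composite, nothing rational, nothing trigonometric — each constant-multiple power of r integrates by the power rule alone.
- integration by parts: parts would only shuffle a directly integrable integrand.
- u-substitution — any workable substitution here is cosmetic — the integrand is already in directly integrable form.
- partial fractions — the expression is not a ratio of polynomials that decomposes further.


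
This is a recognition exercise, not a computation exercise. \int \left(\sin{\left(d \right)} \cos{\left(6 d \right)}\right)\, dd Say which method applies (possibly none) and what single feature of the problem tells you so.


Method: a trigonometric identity — the identity turns \sin{\left(d \right)} \cos{\left(6 d \right)} into two lone cosines/sines, each trivially integrable.


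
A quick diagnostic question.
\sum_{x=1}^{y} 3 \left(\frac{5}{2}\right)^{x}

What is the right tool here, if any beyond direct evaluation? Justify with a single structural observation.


Method: the geometric series formula — the ratio of consecutive terms is the constant \frac{5}{2}, independent of the index — a geometric sum.


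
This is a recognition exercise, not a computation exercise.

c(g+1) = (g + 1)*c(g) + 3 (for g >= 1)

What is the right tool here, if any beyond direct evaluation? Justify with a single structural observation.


Verdict: a summation factor — it is first-order linear but the coefficient g + 1 depends on the index, so multiply through by a summation factor to telescope it.


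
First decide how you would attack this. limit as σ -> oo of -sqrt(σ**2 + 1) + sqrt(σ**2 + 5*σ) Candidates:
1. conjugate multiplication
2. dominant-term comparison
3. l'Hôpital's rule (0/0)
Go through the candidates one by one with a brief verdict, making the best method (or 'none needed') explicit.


Verdict: conjugate multiplication — divergence minus divergence hides a finite answer — expose it by pairing sqrt(σ**2 + 5*σ) - sqrt(σ**2 + 1) with its conjugate.
- conjugate multiplication — applies; the problem has the shape this method handles.
- dominant-term comparison — no dominant power emerges to decide the limit by degree comparison.
- l'Hôpital's rule (0/0): no quotient structure at all: the clash is ∞ minus ∞, which rationalizing converts into a tractable ratio.


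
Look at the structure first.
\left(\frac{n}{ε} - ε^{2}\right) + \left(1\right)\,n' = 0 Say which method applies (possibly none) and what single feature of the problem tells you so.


Method: a linear integrating factor — the unknown enters only to the first power against a nonzero forcing term — the integrating-factor template applies directly.


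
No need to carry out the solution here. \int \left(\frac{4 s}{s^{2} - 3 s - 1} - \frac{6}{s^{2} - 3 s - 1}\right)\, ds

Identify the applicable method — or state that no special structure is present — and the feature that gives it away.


Method: u-substitution — structure check: outer function, inner expression s^{2} - 3 s - 1, inner derivative as a factor — the classic u = s^{2} - 3 s - 1 pattern.


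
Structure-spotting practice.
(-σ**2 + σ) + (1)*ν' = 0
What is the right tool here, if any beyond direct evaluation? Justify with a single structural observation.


Verdict: no special technique — the slope is a pure function of σ; integrate both sides and be done.


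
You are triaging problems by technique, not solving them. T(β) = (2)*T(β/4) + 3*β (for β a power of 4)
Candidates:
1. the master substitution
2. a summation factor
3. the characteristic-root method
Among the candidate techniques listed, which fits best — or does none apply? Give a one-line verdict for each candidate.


Diagnosis: the master substitution — the index is divided (β/4), not shifted — substitute β = 4^m to straighten it into a shift recurrence.
- the master substitution: yes, a natural case for it.
- a summation factor — the recursion divides its index rather than shifting it — there is no previous-term chain for a summation factor to telescope.
- the characteristic-root method — the recursion divides its index rather than shifting it — outside the constant-shift family the root method covers.


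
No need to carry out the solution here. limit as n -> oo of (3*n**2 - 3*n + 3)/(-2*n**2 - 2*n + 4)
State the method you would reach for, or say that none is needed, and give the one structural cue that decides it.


Verdict: dominant-term comparison — divide through by the highest power of n; every lower-order term dies and the dominant terms decide the limit. As a single quotient, the ∞/∞ shape would yield to repeated differentiation as well — the growth comparison gets there in one look.


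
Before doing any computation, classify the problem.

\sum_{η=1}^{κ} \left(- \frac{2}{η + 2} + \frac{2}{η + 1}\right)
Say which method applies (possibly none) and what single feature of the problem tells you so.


Method: telescoping — the summand is \frac{2}{η + 1} minus the same expression shifted by one, so consecutive terms cancel in pairs.


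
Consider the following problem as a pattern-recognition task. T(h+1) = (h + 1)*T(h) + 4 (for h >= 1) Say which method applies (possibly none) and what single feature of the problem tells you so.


Best approach: a summation factor — because the multiplier h + 1 is index-dependent, divide through by its running product and sum the resulting differences.


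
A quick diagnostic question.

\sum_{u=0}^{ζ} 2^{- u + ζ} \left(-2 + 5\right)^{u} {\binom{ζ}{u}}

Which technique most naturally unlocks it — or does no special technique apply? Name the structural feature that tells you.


Method: the binomial theorem — the binomial coefficients weight matched powers of (-2 + 5) and 2, which is exactly the expansion of a binomial power.


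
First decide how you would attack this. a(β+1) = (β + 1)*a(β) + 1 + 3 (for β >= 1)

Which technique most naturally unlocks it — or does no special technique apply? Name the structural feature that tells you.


Technique: a summation factor — first-order, linear, moving coefficient β + 1: the discrete analogue of an integrating factor handles it.


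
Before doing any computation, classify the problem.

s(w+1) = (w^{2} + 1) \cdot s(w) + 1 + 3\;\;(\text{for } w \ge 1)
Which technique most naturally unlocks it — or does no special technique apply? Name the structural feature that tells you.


Method: a summation factor — first-order linear but the coefficient w^{2} + 1 moves with the index — divide by the cumulative product and telescope.


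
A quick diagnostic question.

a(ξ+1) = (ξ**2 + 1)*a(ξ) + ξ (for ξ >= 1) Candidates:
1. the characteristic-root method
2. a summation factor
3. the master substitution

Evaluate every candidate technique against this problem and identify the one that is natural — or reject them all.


Verdict: a summation factor — with the index-dependent coefficient ξ**2 + 1, dividing by the cumulative product turns the left side into a pure difference.
- the characteristic-root method — the coefficients vary with the index, breaking the constant-coefficient structure the method needs.
- a summation factor — a fit — the right tool for this form.
- the master substitution — no fixed divisor shrinks the index between calls.


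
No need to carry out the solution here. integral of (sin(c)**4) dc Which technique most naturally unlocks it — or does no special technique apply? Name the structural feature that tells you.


Technique: a trigonometric identity — even powers like sin(c)**4 never integrate directly; the half-angle identity lowers the degree first.


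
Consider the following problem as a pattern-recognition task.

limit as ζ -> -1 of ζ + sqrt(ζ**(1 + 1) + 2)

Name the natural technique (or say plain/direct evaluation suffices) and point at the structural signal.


Method: no special technique — the expression is continuous at -1 — substitute and evaluate; no indeterminate form appears.


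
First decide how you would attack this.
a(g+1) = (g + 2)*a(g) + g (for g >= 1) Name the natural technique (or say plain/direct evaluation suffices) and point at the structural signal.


Verdict: a summation factor — first-order linear but the coefficient g + 2 moves with the index — divide by the cumulative product and telescope.


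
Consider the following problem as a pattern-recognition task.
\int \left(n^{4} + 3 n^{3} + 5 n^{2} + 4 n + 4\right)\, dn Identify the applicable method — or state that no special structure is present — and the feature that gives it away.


Diagnosis: no special technique — nothing composite, nothing rational, nothing trigonometric — each constant-multiple power of n integrates by the power rule alone.


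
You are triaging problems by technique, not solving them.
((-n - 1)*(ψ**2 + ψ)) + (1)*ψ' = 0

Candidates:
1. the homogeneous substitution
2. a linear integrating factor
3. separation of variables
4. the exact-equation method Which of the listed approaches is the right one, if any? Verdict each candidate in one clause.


Method: separation of variables — all dependence on the two variables factors apart, the defining separable shape. This doubles as a Bernoulli equation in the unknown as written; dividing and integrating works on it directly.
- the homogeneous substitution — the ratio of the variables does not determine the slope.
- a linear integrating factor: a nonlinear term in the unknown puts this outside the integrating-factor template.
- separation of variables: applicable, and directly so.
- the exact-equation method — the mixed partial derivatives differ, so the left side is not a total differential.


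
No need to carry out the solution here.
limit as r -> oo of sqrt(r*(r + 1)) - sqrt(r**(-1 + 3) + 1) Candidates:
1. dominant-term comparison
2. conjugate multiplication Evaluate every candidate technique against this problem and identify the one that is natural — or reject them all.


Diagnosis: conjugate multiplication — sqrt(r*(r + 1)) and sqrt(r**(-1 + 3) + 1) both blow up, but their difference is tame once the conjugate rationalizes it.
- dominant-term comparison — this is not a rational comparison of growth rates at infinity.
- conjugate multiplication: applicable, and directly so.


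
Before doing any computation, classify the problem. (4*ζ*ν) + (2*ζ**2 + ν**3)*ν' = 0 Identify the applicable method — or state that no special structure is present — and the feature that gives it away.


Diagnosis: the exact-equation method — equality of cross partials is the green light — assemble the potential function term by term.


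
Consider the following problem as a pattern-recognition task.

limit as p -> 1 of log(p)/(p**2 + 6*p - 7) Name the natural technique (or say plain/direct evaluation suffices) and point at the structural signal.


Verdict: l'Hôpital's rule (0/0) — both numerator and denominator vanish at 1: the genuine 0/0 indeterminate that l'Hôpital exists for. The standard small-argument limits would also carry it; the rule is the systematic route.


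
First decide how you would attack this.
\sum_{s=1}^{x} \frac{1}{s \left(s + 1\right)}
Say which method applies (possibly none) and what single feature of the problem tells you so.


Best approach: telescoping — the summand \frac{1}{s \left(s + 1\right)} decomposes into fractions whose poles differ by an integer shift — the series collapses.


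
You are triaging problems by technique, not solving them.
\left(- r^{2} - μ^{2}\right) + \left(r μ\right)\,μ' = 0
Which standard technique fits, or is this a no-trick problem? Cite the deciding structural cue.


Technique: the homogeneous substitution — scaling r and μ together leaves the slope fixed — it depends only on μ/r, so substitute the ratio. A Bernoulli rewrite works here as the equation stands — the homogeneous substitution is the more immediate reading.


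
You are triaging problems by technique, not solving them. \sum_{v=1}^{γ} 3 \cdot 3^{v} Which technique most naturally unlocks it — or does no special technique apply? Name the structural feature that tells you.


Best approach: the geometric series formula — the ratio of consecutive terms is the constant 3, independent of the index — a geometric sum.


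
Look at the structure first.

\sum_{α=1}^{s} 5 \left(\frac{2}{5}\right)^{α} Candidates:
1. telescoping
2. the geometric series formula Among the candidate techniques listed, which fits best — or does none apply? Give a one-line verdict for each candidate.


Method: the geometric series formula — term-over-term division gives \frac{2}{5} every time — index-free ratio, geometric sum formula applies.
- telescoping: the summand is not presented as a shifted difference — a telescoping rewrite may exist, but the displayed structure does not offer one.
- the geometric series formula: yes, a natural case for it.


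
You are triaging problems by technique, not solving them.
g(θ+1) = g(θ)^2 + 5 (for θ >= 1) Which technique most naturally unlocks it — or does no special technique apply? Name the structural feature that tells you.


Diagnosis: no special technique — nonlinear feedback in the recursion rules out every root- or factor-based technique.


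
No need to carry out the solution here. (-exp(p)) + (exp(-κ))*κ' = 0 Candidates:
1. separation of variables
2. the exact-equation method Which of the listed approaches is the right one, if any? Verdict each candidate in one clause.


Method: separation of variables — all dependence on the two variables factors apart, the defining separable shape.
- separation of variables — applicable, and directly so.
- the exact-equation method: with no real cross-dependence between the variables, the exact-equation machinery is a detour rather than the natural reading.


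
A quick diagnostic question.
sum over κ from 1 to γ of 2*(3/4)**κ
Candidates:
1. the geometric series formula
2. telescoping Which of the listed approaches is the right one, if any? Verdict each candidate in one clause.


Technique: the geometric series formula — each summand is the previous one scaled by 3/4; that constant multiplier is itself the geometric structure.
- the geometric series formula — a fit — the right tool for this form.
- telescoping: in the displayed form, no term reappears at a neighboring index to cancel against.


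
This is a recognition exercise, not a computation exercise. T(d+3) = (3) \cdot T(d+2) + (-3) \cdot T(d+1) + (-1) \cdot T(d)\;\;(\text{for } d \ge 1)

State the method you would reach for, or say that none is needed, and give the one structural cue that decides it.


Diagnosis: the characteristic-root method — no index-dependence in the weights and nothing inhomogeneous: classic characteristic-equation setup.


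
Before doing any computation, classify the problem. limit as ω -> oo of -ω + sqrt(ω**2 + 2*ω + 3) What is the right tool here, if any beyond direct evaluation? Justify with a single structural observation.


Verdict: conjugate multiplication — an infinity-minus-infinity difference with a surviving radical — multiply by the conjugate to cancel the divergence.


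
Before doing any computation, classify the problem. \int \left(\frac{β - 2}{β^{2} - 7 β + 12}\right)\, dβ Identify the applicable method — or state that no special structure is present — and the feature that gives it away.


Diagnosis: partial fractions — the bottom factors while the top stays lower-degree — split into simple fractions and integrate piece by piece.


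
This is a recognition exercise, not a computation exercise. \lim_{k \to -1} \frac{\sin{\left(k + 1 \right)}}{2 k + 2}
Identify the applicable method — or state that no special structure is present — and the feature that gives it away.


Best approach: l'Hôpital's rule (0/0) — both numerator and denominator vanish at -1: the genuine 0/0 indeterminate that l'Hôpital exists for. A first-order expansion at the point is an equally standard path; the rule packages it.


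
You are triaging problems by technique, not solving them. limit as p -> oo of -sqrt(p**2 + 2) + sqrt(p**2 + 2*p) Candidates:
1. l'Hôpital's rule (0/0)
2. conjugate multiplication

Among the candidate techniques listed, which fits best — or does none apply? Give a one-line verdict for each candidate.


Verdict: conjugate multiplication — two divergent pieces with a minus sign between them and a radical in the mix: rationalize sqrt(p**2 + 2*p) - sqrt(p**2 + 2) before any limit law applies.
- l'Hôpital's rule (0/0): no quotient structure at all: the clash is ∞ minus ∞, which rationalizing converts into a tractable ratio.
- conjugate multiplication: applicable, and directly so.


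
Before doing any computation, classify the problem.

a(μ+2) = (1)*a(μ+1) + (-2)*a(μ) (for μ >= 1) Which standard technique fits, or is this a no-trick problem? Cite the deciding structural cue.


Best approach: the characteristic-root method — because shifting μ leaves the equation's coefficients unchanged, exponential trials reduce it to algebra.


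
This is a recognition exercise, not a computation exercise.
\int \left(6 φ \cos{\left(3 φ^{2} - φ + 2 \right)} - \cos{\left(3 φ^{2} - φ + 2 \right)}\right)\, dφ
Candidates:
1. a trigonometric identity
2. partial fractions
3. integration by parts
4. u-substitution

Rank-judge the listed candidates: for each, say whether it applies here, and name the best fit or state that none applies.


Diagnosis: u-substitution — collected, the integrand has one factor that is, up to a constant, the derivative of an inner expression the rest depends on — substitute for that inner expression.
- a trigonometric identity — the trigonometric factor has no even power to reduce and no cross-frequency product to convert — the standard power-reduction and product-to-sum identities do not engage it.
- partial fractions: the expression is not a ratio of polynomials that decomposes further.
- integration by parts: the non-polynomial partner is not one of the parts kernels — exp, sine, or cosine with a degree-1 argument, or a logarithm.
- u-substitution: applicable, and directly so.


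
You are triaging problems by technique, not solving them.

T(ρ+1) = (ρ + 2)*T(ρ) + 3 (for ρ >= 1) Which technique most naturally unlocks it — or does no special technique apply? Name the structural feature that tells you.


Technique: a summation factor — because the multiplier ρ + 2 is index-dependent, divide through by its running product and sum the resulting differences.


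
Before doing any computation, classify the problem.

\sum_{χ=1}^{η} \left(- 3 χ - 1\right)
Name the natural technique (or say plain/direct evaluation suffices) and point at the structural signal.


Diagnosis: no special technique — this is bookkeeping, not technique: standard formulas for sums of constant-multiple powers of χ apply termwise.


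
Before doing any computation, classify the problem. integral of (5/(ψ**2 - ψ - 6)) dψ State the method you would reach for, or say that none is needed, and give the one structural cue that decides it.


Method: partial fractions — the denominator ψ**2 - ψ - 6 factors, so the quotient decomposes into elementary partial fractions term by term.


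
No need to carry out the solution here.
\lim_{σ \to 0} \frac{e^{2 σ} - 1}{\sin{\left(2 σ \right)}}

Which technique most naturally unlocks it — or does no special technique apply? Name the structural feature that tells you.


Technique: l'Hôpital's rule (0/0) — plug in 0: top and bottom both hit zero, so differentiate each and retry. One could equally expand both pieces locally and compare leading terms; the rule does that in one stroke.


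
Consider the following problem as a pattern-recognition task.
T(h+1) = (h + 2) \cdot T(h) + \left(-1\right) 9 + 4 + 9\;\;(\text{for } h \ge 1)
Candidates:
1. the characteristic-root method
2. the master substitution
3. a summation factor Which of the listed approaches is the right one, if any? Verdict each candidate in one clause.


Method: a summation factor — an index-dependent multiplier h + 2 rules out characteristic roots; a summation factor converts it to a pure difference.
- the characteristic-root method — an index-dependent weight blocks the pure exponential ansatz.
- the master substitution — this is shift-type recursion, outside the divide-and-conquer template.
- a summation factor: applies; the problem has the shape this method handles.


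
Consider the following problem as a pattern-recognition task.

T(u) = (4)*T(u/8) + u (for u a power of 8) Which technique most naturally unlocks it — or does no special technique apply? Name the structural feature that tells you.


Method: the master substitution — the index is divided (u/8), not shifted — substitute u = 8^m to straighten it into a shift recurrence.


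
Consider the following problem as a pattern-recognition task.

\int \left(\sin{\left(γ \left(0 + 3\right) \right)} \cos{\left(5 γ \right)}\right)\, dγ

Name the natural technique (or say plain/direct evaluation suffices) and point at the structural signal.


Method: a trigonometric identity — \sin{\left(γ \left(0 + 3\right) \right)} \cos{\left(5 γ \right)} is a beat pattern — rewrite the product as a sum of single-frequency waves before integrating.


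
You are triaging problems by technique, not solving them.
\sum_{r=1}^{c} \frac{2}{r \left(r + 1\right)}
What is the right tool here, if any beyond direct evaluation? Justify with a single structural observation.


Method: telescoping — the denominator's roots in \frac{2}{r \left(r + 1\right)} sit an integer apart: decomposition produces a self-cancelling chain.


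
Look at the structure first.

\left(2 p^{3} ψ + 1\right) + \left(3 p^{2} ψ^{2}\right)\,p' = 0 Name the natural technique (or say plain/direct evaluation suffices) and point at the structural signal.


Diagnosis: the exact-equation method — the compatibility test passes: the p-derivative of 2 p^{3} ψ + 1 matches the ψ-derivative of 3 p^{2} ψ^{2}, so integrate a potential.


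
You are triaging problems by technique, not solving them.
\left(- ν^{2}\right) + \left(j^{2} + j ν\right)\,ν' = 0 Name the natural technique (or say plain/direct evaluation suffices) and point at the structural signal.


Technique: the homogeneous substitution — the slope's numerator and denominator share total degree; set v = ν/j and the equation drops to separable form. With the right rearrangement (exchanging the roles of the variables where needed), this also fits a Bernoulli template; the homogeneous substitution reads the structure directly.


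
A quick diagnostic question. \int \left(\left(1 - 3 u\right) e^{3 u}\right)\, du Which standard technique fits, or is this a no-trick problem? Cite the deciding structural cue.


Method: integration by parts — the integrand splits as 1 - 3 u times e^{3 u} — repeatedly differentiating the polynomial part kills it, which is the parts ladder.


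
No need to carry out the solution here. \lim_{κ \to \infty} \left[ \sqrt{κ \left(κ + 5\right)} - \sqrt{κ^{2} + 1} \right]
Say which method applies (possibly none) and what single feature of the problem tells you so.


Technique: conjugate multiplication — the difference \sqrt{κ \left(κ + 5\right)} - \sqrt{κ^{2} + 1} is an ∞ − ∞ stalemate; its conjugate partner breaks the tie.


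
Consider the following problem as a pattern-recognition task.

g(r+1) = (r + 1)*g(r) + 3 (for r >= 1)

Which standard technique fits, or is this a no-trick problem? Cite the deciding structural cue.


Best approach: a summation factor — with the index-dependent coefficient r + 1, dividing by the cumulative product turns the left side into a pure difference.


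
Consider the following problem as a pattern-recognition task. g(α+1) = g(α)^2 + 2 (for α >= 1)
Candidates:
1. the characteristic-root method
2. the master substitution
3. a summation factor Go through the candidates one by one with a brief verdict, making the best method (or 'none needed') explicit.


Diagnosis: no special technique — the map from one term to the next is curved, not linear, so linear closed-form machinery does not attach.
- the characteristic-root method: nonlinearity rules out exponential-mode superposition from the start.
- the master substitution: there is no divide-the-index recursive argument.
- a summation factor: no summation factor applies — the rule is not linear in the sequence values.


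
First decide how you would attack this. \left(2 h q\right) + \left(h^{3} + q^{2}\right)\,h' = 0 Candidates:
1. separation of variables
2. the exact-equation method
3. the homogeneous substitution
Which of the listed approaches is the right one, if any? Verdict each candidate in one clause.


Diagnosis: the exact-equation method — check exactness first: here it holds (2 h q, h^{3} + q^{2} have matching cross partials), so no integrating factor is needed.
- separation of variables — no algebra isolates the independent variable on one side and the unknown on the other.
- the exact-equation method: a fit — the right tool for this form.
- the homogeneous substitution: the ratio substitution does not collapse this equation.


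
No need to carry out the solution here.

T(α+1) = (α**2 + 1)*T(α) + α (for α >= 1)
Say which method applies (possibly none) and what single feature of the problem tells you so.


Diagnosis: a summation factor — with the index-dependent coefficient α**2 + 1, dividing by the cumulative product turns the left side into a pure difference.


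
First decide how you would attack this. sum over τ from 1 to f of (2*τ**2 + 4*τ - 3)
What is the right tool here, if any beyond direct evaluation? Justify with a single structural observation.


Best approach: no special technique — no ratio, no shift structure, no binomial pattern: sum the constant-multiple powers of τ with known formulas.


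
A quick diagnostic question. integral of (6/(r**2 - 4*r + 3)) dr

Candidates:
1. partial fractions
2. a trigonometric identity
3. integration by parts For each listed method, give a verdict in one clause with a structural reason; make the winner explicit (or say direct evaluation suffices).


Method: partial fractions — once r**2 - 4*r + 3 is factored, each root contributes a simple-fraction term; integrate them one at a time.
- partial fractions: a fit — the right tool for this form.
- a trigonometric identity — there is no trigonometric structure at all — the integrand carries no sine or cosine to rewrite.
- integration by parts: no split into a nonconstant polynomial times one of the standard kernels — exp, sine, or cosine of a linear argument, or a logarithm — applies here.


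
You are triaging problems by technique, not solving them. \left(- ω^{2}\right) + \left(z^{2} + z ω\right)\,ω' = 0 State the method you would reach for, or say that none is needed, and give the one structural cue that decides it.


Best approach: the homogeneous substitution — the slope is degree-zero homogeneous: the ratio substitution v = ω/z collapses it. With the right rearrangement (exchanging the roles of the variables where needed), this also fits a Bernoulli template; the homogeneous substitution reads the structure directly.


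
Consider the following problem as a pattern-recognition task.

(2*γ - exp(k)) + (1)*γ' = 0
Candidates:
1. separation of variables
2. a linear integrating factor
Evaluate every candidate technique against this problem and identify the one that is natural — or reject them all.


Best approach: a linear integrating factor — first power of γ, nonzero forcing: the integrating-factor recipe applies verbatim with p = 2.
- separation of variables — no algebra isolates the independent variable on one side and the unknown on the other.
- a linear integrating factor — yes — fits the structure here.


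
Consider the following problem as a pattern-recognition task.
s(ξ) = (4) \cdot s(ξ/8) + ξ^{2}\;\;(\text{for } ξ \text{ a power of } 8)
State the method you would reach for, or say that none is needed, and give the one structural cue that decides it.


Best approach: the master substitution — treat m = log base 8 of ξ as the new clock: one recursion step advances m by one while ξ scales by 8.


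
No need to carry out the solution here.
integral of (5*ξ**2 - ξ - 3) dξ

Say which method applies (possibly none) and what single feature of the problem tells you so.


Best approach: no special technique — every term is a constant multiple of a power of ξ; term-wise power-rule integration needs no preliminary transformation.


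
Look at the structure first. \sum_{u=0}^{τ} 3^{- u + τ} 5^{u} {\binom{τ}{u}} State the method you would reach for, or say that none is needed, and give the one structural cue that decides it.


Diagnosis: the binomial theorem — terms weighting {\binom{τ}{u}} against matched powers of 5 and 3 reassemble into (5 + 3)^τ by the binomial theorem.


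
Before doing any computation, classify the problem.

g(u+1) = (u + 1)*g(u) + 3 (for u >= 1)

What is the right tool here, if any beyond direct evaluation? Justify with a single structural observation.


Best approach: a summation factor — the coefficient u + 1 drifts with the index, so no fixed root exists; normalizing by the cumulative product telescopes it.


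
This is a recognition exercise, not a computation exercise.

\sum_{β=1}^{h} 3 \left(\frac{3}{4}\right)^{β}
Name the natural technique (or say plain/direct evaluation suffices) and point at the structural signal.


Best approach: the geometric series formula — the ratio of consecutive terms is the constant \frac{3}{4}, independent of the index — a geometric sum.


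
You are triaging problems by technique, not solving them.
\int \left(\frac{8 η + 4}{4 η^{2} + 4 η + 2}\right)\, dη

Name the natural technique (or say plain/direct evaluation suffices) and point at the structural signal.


Diagnosis: u-substitution — structure check: outer function, inner expression 4 η^{2} + 4 η + 2, inner derivative as a factor — the classic u = 4 η^{2} + 4 η + 2 pattern.


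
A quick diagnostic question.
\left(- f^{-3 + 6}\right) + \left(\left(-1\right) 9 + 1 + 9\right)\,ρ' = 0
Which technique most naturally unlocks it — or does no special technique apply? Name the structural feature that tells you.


Technique: no special technique — solved for the derivative, ρ never appears on the right — this is a direct integration in f, not a differential-equations problem at heart.


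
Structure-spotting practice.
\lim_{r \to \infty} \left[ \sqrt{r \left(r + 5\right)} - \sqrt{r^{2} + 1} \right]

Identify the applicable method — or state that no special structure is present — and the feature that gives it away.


Method: conjugate multiplication — \sqrt{r \left(r + 5\right)} and \sqrt{r^{2} + 1} both blow up, but their difference is tame once the conjugate rationalizes it.


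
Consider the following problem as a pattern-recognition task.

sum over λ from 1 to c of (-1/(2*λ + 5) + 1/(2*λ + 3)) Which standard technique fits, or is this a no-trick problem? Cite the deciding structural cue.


Technique: telescoping — a difference of consecutive values of one function (1/(2*λ + 3) at one index and the next) — telescoping by construction.


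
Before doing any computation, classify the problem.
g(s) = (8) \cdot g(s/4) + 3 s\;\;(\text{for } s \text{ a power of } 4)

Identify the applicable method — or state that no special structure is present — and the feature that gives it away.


Diagnosis: the master substitution — treat m = log base 4 of s as the new clock: one recursion step advances m by one while s scales by 4.


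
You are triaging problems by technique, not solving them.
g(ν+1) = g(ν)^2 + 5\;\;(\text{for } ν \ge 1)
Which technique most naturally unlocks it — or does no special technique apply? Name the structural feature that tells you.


Method: no special technique — the sequence value feeds back through itself nonlinearly — linear superposition fails, and every superposition-based closed form fails with it.


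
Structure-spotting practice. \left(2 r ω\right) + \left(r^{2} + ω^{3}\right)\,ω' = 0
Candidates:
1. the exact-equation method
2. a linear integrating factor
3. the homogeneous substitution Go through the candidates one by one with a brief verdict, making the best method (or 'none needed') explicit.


Method: the exact-equation method — check exactness first: here it holds (2 r ω, r^{2} + ω^{3} have matching cross partials), so no integrating factor is needed.
- the exact-equation method — yes — fits the structure here.
- a linear integrating factor — the unknown enters nonlinearly (through a power, a denominator, or a transcendental function), which the linear integrating-factor recipe cannot absorb as-is — any repair would come from a preliminary substitution, not the factor.
- the homogeneous substitution: rescaling both variables together changes the slope, so no ratio substitution collapses it.


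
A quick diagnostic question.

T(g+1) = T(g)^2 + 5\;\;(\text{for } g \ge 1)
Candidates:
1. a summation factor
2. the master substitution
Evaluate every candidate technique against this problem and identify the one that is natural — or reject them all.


Best approach: no special technique — the recurrence is nonlinear in the sequence values; study it directly, no linear machinery applies.
- a summation factor — the recursion is nonlinear — outside the first-order linear family a summation factor addresses.
- the master substitution — the recursive argument is a shift of the index, not a fixed fraction of it.
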